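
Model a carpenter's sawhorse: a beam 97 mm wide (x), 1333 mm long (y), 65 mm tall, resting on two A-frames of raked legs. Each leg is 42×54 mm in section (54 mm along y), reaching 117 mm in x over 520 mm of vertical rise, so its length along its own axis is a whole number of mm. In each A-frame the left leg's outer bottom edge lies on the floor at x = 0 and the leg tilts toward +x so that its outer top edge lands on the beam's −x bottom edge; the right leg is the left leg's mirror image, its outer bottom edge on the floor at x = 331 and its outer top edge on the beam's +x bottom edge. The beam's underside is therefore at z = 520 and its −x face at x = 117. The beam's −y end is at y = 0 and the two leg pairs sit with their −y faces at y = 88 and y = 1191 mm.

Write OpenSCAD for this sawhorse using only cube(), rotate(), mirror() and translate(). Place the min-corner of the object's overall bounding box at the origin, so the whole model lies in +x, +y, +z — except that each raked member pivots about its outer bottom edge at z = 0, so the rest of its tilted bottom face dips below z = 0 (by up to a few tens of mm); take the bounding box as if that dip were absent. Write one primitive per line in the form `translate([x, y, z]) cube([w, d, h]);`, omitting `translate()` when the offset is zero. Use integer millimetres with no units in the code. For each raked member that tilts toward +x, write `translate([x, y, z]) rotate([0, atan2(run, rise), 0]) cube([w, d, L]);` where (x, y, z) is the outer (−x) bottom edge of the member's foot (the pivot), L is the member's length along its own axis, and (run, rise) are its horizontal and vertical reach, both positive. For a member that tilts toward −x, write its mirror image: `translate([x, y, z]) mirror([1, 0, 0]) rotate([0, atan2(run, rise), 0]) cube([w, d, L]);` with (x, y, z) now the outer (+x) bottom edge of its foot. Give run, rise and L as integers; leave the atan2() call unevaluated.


// leg length = √(117² + 520²) = 533
// right-leg outer foot x = 2·117 + 97 = 331
// beam min-corner = (117, 0, 520)
translate([117, 0, 520]) cube([97, 1333, 65]);
translate([0, 88, 0]) rotate([0, atan2(117, 520), 0]) cube([42, 54, 533]);
translate([331, 88, 0]) mirror([1, 0, 0]) rotate([0, atan2(117, 520), 0]) cube([42, 54, 533]);
translate([0, 1191, 0]) rotate([0, atan2(117, 520), 0]) cube([42, 54, 533]);
translate([331, 1191, 0]) mirror([1, 0, 0]) rotate([0, atan2(117, 520), 0]) cube([42, 54, 533]);


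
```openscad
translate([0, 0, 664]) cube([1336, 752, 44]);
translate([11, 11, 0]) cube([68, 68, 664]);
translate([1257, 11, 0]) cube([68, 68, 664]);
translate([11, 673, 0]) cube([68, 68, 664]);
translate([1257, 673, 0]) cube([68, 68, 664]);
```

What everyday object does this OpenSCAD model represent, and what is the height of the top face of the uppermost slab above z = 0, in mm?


A table. The table height is 708 mm.

A 1336×752×44 slab sits at z = 664 on four 68 mm square posts — a table. The top surface is at 664 + 44 = 708 mm.


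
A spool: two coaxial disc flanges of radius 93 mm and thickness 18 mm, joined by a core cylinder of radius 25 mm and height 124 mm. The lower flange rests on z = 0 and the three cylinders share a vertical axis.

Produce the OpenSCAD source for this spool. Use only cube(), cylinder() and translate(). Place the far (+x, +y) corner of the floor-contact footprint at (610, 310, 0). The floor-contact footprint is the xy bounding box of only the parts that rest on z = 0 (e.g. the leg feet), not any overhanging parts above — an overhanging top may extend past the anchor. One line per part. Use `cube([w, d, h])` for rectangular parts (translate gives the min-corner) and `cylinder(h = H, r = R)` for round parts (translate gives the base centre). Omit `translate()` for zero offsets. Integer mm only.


translate([517, 217, 0]) cylinder(h = 18, r = 93);
translate([517, 217, 18]) cylinder(h = 124, r = 25);
translate([517, 217, 142]) cylinder(h = 18, r = 93);


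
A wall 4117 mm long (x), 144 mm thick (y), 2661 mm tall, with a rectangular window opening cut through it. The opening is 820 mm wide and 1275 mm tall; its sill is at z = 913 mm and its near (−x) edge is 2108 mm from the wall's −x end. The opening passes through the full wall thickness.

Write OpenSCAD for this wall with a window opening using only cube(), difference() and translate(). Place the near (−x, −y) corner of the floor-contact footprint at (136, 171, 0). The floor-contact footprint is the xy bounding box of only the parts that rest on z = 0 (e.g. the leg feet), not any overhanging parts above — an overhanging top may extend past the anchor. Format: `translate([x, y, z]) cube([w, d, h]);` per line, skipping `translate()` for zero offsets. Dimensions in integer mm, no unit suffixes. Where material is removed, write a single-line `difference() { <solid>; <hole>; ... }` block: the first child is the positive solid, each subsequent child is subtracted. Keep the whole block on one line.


difference() { translate([136, 171, 0]) cube([4117, 144, 2661]); translate([2244, 171, 913]) cube([820, 144, 1275]); }


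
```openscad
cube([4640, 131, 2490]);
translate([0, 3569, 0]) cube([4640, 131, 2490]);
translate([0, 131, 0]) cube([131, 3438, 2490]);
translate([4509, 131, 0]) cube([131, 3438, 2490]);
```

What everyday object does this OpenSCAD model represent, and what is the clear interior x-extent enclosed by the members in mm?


A house (or room) frame. The interior width is 4378 mm.

Four 2490 mm walls enclosing a rectangle with no floor or roof — a room or house frame. Outside width is 4640 mm and wall thickness is 131 mm, so the interior width is 4640 − 2 × 131 = 4378 mm.


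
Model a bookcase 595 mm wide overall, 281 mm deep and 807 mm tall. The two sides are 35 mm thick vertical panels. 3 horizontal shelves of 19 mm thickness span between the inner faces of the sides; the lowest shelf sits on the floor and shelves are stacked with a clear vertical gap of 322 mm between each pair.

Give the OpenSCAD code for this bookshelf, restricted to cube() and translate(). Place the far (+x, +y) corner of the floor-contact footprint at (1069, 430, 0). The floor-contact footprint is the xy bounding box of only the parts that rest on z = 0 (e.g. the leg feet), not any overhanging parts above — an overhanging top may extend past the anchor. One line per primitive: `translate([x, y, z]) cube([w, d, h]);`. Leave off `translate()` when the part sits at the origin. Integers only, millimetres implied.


translate([474, 149, 0]) cube([35, 281, 807]);
translate([1034, 149, 0]) cube([35, 281, 807]);
translate([509, 149, 0]) cube([525, 281, 19]);
translate([509, 149, 341]) cube([525, 281, 19]);
translate([509, 149, 682]) cube([525, 281, 19]);


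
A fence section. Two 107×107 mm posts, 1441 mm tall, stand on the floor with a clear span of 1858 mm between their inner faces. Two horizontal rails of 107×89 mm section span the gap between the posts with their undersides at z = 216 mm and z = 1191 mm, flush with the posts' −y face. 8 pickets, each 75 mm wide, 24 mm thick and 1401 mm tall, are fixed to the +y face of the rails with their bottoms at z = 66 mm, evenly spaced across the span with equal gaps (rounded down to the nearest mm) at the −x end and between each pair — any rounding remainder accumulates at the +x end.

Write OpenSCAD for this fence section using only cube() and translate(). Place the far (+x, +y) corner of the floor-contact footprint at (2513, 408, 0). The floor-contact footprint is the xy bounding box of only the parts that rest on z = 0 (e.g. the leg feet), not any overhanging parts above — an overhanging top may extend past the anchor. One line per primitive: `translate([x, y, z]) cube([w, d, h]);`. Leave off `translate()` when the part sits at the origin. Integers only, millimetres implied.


translate([441, 301, 0]) cube([107, 107, 1441]);
translate([2406, 301, 0]) cube([107, 107, 1441]);
translate([548, 301, 216]) cube([1858, 107, 89]);
translate([548, 301, 1191]) cube([1858, 107, 89]);
translate([687, 408, 66]) cube([75, 24, 1401]);
translate([901, 408, 66]) cube([75, 24, 1401]);
translate([1115, 408, 66]) cube([75, 24, 1401]);
translate([1329, 408, 66]) cube([75, 24, 1401]);
translate([1543, 408, 66]) cube([75, 24, 1401]);
translate([1757, 408, 66]) cube([75, 24, 1401]);
translate([1971, 408, 66]) cube([75, 24, 1401]);
translate([2185, 408, 66]) cube([75, 24, 1401]);


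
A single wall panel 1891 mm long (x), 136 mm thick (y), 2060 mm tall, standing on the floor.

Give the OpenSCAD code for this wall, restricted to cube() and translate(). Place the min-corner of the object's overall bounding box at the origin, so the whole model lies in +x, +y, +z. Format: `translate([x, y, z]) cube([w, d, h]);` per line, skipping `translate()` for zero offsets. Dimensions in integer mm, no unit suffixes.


cube([1891, 136, 2060]);


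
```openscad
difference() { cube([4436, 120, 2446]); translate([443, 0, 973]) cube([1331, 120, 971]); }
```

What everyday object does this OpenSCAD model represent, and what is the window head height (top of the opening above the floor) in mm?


A wall with a window opening. The window head height is 1944 mm.

A wall with a rectangular opening subtracted — a window. Sill at z = 973, opening 971 mm tall, so the head is at 973 + 971 = 1944 mm.


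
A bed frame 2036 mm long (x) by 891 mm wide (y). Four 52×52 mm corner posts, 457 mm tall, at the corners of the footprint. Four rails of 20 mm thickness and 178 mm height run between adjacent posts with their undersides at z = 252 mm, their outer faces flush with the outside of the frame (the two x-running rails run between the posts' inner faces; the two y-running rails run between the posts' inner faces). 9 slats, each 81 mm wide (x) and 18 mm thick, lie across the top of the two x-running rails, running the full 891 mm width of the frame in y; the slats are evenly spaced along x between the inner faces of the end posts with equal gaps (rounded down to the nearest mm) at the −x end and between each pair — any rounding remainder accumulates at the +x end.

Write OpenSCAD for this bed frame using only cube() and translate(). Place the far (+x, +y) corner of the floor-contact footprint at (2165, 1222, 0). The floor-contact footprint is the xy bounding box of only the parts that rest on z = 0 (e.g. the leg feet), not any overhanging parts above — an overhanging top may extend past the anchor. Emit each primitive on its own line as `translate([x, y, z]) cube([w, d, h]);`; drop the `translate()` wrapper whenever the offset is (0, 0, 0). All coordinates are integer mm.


translate([129, 331, 0]) cube([52, 52, 457]);
translate([129, 1170, 0]) cube([52, 52, 457]);
translate([2113, 331, 0]) cube([52, 52, 457]);
translate([2113, 1170, 0]) cube([52, 52, 457]);
translate([181, 331, 252]) cube([1932, 20, 178]);
translate([181, 1202, 252]) cube([1932, 20, 178]);
translate([129, 383, 252]) cube([20, 787, 178]);
translate([2145, 383, 252]) cube([20, 787, 178]);
translate([301, 331, 430]) cube([81, 891, 18]);
translate([502, 331, 430]) cube([81, 891, 18]);
translate([703, 331, 430]) cube([81, 891, 18]);
translate([904, 331, 430]) cube([81, 891, 18]);
translate([1105, 331, 430]) cube([81, 891, 18]);
translate([1306, 331, 430]) cube([81, 891, 18]);
translate([1507, 331, 430]) cube([81, 891, 18]);
translate([1708, 331, 430]) cube([81, 891, 18]);
translate([1909, 331, 430]) cube([81, 891, 18]);


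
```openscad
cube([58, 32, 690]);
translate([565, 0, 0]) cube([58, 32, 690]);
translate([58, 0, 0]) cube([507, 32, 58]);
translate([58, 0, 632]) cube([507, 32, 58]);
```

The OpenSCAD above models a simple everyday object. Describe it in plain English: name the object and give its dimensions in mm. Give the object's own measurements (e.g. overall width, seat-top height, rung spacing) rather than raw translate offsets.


A rectangular picture frame lying in the x–z plane (depth along y). The opening is 507 mm wide (x) by 574 mm tall (z), surrounded by a border 58 mm wide on all four sides. The frame is 32 mm deep and is made of two full-height vertical stiles with two horizontal rails fitted between them.


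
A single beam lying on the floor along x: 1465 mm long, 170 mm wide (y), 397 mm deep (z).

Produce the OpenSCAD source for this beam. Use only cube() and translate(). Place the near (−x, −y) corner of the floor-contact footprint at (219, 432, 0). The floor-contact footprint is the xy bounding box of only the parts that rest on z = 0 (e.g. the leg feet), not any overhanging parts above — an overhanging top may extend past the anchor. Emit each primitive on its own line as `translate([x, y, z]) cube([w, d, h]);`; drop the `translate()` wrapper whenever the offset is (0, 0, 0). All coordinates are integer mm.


translate([219, 432, 0]) cube([1465, 170, 397]);


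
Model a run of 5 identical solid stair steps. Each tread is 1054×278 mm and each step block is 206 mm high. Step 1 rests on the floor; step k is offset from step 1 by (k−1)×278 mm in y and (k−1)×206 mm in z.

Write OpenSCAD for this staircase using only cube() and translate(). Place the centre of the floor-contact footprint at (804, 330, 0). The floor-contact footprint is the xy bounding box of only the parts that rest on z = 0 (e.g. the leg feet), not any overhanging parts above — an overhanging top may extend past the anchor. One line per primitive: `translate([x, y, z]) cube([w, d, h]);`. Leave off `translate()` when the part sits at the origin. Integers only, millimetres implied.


translate([277, 191, 0]) cube([1054, 278, 206]);
translate([277, 469, 206]) cube([1054, 278, 206]);
translate([277, 747, 412]) cube([1054, 278, 206]);
translate([277, 1025, 618]) cube([1054, 278, 206]);
translate([277, 1303, 824]) cube([1054, 278, 206]);


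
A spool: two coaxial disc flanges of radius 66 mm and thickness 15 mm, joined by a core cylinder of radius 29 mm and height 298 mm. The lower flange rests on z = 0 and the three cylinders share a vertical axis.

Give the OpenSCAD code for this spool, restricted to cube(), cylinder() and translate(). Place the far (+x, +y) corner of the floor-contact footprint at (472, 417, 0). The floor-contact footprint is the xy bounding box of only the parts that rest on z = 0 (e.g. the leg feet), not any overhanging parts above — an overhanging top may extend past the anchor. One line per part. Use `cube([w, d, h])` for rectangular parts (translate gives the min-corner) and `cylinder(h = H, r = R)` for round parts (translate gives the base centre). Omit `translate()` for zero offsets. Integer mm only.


translate([406, 351, 0]) cylinder(h = 15, r = 66);
translate([406, 351, 15]) cylinder(h = 298, r = 29);
translate([406, 351, 313]) cylinder(h = 15, r = 66);


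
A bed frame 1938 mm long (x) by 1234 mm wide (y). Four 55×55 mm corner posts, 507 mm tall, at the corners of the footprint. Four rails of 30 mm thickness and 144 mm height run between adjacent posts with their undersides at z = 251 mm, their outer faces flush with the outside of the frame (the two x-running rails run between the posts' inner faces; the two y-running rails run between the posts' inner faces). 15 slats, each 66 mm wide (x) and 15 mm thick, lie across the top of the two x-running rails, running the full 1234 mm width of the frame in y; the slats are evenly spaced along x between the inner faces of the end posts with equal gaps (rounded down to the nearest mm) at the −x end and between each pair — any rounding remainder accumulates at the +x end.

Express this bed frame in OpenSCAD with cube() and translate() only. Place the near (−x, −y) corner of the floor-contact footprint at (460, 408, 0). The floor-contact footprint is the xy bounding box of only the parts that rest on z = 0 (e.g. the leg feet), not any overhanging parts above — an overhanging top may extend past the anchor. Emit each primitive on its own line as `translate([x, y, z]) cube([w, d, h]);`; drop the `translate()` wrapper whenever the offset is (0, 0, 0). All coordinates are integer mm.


translate([460, 408, 0]) cube([55, 55, 507]);
translate([460, 1587, 0]) cube([55, 55, 507]);
translate([2343, 408, 0]) cube([55, 55, 507]);
translate([2343, 1587, 0]) cube([55, 55, 507]);
translate([515, 408, 251]) cube([1828, 30, 144]);
translate([515, 1612, 251]) cube([1828, 30, 144]);
translate([460, 463, 251]) cube([30, 1124, 144]);
translate([2368, 463, 251]) cube([30, 1124, 144]);
translate([567, 408, 395]) cube([66, 1234, 15]);
translate([685, 408, 395]) cube([66, 1234, 15]);
translate([803, 408, 395]) cube([66, 1234, 15]);
translate([921, 408, 395]) cube([66, 1234, 15]);
translate([1039, 408, 395]) cube([66, 1234, 15]);
translate([1157, 408, 395]) cube([66, 1234, 15]);
translate([1275, 408, 395]) cube([66, 1234, 15]);
translate([1393, 408, 395]) cube([66, 1234, 15]);
translate([1511, 408, 395]) cube([66, 1234, 15]);
translate([1629, 408, 395]) cube([66, 1234, 15]);
translate([1747, 408, 395]) cube([66, 1234, 15]);
translate([1865, 408, 395]) cube([66, 1234, 15]);
translate([1983, 408, 395]) cube([66, 1234, 15]);
translate([2101, 408, 395]) cube([66, 1234, 15]);
translate([2219, 408, 395]) cube([66, 1234, 15]);


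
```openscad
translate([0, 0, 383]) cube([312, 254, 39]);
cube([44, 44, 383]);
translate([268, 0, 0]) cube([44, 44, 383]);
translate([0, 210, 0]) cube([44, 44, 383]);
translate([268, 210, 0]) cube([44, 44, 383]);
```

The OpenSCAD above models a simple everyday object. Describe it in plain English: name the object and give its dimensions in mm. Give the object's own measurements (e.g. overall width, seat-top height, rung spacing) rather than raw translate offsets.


A simple wooden stool: a rectangular seat 312 mm (x) by 254 mm (y), 39 mm thick, top face at z = 422 mm, on four square legs, each 44×44 mm in cross-section. The legs rest on z = 0, each flush with a corner of the seat.


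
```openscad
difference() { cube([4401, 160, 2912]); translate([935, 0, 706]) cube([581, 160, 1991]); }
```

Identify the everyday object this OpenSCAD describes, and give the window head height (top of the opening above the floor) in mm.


A wall with a window opening. The window head height is 2697 mm.

A wall with a rectangular opening subtracted — a window. Sill at z = 706, opening 1991 mm tall, so the head is at 706 + 1991 = 2697 mm.


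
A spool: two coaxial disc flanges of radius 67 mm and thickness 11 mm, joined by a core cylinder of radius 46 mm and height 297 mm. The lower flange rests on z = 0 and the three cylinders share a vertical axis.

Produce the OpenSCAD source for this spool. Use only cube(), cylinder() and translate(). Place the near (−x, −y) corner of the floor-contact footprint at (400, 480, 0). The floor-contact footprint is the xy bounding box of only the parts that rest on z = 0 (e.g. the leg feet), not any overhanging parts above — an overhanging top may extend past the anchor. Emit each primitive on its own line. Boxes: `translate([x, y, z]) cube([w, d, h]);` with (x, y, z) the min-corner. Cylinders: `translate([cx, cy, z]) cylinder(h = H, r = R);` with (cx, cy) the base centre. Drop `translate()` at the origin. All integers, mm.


translate([467, 547, 0]) cylinder(h = 11, r = 67);
translate([467, 547, 11]) cylinder(h = 297, r = 46);
translate([467, 547, 308]) cylinder(h = 11, r = 67);


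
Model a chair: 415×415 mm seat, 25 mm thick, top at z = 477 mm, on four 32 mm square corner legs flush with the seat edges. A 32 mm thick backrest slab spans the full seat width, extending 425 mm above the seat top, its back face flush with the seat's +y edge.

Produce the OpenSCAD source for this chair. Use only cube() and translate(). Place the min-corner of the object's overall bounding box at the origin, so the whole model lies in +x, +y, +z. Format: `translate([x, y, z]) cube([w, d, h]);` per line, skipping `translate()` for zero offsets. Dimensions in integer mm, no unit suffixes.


// leg_h = 477 - 25 = 452
translate([0, 0, 452]) cube([415, 415, 25]);
cube([32, 32, 452]);
translate([383, 0, 0]) cube([32, 32, 452]);
translate([0, 383, 0]) cube([32, 32, 452]);
translate([383, 383, 0]) cube([32, 32, 452]);
translate([0, 383, 477]) cube([415, 32, 425]);


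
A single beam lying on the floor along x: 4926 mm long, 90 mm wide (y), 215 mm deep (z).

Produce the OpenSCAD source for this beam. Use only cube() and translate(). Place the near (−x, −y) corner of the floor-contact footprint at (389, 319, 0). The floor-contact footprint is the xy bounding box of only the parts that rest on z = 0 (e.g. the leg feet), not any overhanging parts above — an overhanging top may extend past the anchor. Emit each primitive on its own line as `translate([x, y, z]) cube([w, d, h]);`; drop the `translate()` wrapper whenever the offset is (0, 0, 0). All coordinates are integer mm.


translate([389, 319, 0]) cube([4926, 90, 215]);


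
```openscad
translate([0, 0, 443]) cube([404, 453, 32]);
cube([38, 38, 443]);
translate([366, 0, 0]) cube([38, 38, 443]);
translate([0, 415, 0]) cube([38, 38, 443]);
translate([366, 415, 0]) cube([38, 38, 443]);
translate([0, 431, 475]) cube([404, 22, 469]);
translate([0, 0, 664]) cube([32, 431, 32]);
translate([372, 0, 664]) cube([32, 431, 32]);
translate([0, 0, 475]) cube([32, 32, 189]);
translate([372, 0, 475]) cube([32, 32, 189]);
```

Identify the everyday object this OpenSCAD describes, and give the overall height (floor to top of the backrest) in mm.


A chair. The overall height is 944 mm.

A slab on four corner posts with a tall panel at the back — a chair. The seat slab sits at z = 443 with thickness 32, and the 469 mm backrest starts at the seat top, so the overall height is 443 + 32 + 469 = 944 mm.


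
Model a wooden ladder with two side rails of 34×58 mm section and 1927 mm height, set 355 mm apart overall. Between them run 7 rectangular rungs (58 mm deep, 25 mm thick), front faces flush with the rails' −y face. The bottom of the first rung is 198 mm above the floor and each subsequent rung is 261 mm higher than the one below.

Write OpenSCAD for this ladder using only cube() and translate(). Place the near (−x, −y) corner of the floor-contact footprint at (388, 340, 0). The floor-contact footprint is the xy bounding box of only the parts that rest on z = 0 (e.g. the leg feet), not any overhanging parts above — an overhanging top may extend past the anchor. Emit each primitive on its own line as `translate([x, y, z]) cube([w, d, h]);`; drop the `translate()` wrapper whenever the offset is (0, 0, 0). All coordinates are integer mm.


translate([388, 340, 0]) cube([34, 58, 1927]);
translate([709, 340, 0]) cube([34, 58, 1927]);
translate([422, 340, 198]) cube([287, 58, 25]);
translate([422, 340, 459]) cube([287, 58, 25]);
translate([422, 340, 720]) cube([287, 58, 25]);
translate([422, 340, 981]) cube([287, 58, 25]);
translate([422, 340, 1242]) cube([287, 58, 25]);
translate([422, 340, 1503]) cube([287, 58, 25]);
translate([422, 340, 1764]) cube([287, 58, 25]);


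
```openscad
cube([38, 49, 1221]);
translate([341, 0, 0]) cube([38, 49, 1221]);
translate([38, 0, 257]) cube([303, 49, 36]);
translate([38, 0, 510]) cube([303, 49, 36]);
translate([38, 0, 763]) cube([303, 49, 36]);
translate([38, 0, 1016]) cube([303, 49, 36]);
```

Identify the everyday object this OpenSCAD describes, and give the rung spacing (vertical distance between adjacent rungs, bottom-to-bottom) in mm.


A ladder. The rung spacing is 253 mm.

Two tall 38×49 posts with 4 short bars between them — a ladder. Adjacent rungs sit at z = 257 and z = 510, so the spacing is 510 − 257 = 253 mm.


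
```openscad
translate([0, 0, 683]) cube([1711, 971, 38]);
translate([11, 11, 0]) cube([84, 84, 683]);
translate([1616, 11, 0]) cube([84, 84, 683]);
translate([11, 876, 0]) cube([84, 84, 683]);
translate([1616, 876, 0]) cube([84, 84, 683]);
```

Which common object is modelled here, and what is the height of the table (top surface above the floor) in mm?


A table. The table height is 721 mm.

A 1711×971×38 slab sits at z = 683 on four 84 mm square posts — a table. The top surface is at 683 + 38 = 721 mm.


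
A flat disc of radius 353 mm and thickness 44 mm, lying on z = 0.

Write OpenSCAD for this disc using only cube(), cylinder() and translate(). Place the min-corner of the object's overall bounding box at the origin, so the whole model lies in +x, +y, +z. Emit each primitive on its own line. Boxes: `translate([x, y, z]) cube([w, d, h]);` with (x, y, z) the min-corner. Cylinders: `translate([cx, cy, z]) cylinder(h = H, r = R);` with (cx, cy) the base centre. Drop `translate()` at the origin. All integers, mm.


translate([353, 353, 0]) cylinder(h = 44, r = 353);


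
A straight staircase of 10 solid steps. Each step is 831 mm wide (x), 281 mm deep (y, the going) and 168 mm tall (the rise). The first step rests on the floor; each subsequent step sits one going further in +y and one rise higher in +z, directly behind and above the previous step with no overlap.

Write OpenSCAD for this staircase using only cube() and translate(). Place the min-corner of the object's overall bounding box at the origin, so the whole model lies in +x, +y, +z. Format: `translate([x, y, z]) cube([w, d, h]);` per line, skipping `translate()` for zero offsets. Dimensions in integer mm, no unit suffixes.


cube([831, 281, 168]);
translate([0, 281, 168]) cube([831, 281, 168]);
translate([0, 562, 336]) cube([831, 281, 168]);
translate([0, 843, 504]) cube([831, 281, 168]);
translate([0, 1124, 672]) cube([831, 281, 168]);
translate([0, 1405, 840]) cube([831, 281, 168]);
translate([0, 1686, 1008]) cube([831, 281, 168]);
translate([0, 1967, 1176]) cube([831, 281, 168]);
translate([0, 2248, 1344]) cube([831, 281, 168]);
translate([0, 2529, 1512]) cube([831, 281, 168]);


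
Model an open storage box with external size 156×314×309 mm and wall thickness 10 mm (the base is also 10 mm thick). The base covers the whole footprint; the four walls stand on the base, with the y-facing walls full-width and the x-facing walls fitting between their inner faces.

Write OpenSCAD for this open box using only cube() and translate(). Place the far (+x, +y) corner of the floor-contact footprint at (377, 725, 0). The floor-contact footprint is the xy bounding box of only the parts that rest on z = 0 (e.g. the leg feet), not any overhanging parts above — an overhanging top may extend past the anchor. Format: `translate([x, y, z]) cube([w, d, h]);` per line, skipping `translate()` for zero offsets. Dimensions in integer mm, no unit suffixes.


translate([221, 411, 0]) cube([156, 314, 10]);
translate([221, 411, 10]) cube([156, 10, 299]);
translate([221, 715, 10]) cube([156, 10, 299]);
translate([221, 421, 10]) cube([10, 294, 299]);
translate([367, 421, 10]) cube([10, 294, 299]);


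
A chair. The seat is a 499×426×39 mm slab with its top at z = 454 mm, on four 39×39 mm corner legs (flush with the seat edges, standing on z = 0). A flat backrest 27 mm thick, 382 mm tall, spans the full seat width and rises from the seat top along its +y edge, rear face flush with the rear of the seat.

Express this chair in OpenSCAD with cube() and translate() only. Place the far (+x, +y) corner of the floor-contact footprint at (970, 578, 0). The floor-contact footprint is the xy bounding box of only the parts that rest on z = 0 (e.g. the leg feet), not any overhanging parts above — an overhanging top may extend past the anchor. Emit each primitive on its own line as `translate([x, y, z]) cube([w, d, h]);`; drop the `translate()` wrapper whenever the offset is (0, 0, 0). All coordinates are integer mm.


translate([471, 152, 415]) cube([499, 426, 39]);
translate([471, 152, 0]) cube([39, 39, 415]);
translate([931, 152, 0]) cube([39, 39, 415]);
translate([471, 539, 0]) cube([39, 39, 415]);
translate([931, 539, 0]) cube([39, 39, 415]);
translate([471, 551, 454]) cube([499, 27, 382]);


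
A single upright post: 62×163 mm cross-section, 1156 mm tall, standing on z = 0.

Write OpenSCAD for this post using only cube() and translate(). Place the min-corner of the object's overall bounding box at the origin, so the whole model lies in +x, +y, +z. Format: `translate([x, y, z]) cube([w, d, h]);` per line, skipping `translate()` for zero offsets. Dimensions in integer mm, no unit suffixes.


cube([62, 163, 1156]);


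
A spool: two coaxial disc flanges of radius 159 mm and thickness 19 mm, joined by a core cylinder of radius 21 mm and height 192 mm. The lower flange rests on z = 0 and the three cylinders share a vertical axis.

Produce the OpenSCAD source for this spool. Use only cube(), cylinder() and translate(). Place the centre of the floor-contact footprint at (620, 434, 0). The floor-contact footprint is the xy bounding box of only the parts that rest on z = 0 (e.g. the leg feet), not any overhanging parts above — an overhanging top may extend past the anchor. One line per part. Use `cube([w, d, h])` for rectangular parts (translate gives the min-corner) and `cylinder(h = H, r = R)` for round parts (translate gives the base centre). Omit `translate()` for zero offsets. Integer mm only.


translate([620, 434, 0]) cylinder(h = 19, r = 159);
translate([620, 434, 19]) cylinder(h = 192, r = 21);
translate([620, 434, 211]) cylinder(h = 19, r = 159);


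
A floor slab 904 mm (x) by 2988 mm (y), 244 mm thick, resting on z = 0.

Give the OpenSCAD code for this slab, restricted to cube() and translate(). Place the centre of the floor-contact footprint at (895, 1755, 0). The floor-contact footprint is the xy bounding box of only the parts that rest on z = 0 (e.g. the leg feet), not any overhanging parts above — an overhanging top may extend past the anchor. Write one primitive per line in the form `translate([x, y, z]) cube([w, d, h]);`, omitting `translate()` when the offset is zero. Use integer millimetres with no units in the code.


translate([443, 261, 0]) cube([904, 2988, 244]);


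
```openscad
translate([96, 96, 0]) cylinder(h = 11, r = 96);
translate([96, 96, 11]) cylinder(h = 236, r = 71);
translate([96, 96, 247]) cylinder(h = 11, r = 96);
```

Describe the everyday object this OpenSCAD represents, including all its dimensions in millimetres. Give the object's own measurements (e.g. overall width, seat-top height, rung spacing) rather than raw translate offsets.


A spool: two coaxial disc flanges of radius 96 mm and thickness 11 mm, joined by a core cylinder of radius 71 mm and height 236 mm. The lower flange rests on z = 0 and the three cylinders share a vertical axis.


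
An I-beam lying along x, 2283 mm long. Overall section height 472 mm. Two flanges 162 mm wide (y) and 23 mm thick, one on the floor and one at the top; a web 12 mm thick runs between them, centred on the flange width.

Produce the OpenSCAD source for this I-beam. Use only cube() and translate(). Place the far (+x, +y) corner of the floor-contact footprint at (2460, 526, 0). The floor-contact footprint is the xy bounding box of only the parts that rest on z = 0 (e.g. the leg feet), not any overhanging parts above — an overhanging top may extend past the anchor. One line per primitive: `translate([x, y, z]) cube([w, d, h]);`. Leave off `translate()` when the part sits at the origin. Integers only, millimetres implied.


translate([177, 364, 0]) cube([2283, 162, 23]);
translate([177, 439, 23]) cube([2283, 12, 426]);
translate([177, 364, 449]) cube([2283, 162, 23]);


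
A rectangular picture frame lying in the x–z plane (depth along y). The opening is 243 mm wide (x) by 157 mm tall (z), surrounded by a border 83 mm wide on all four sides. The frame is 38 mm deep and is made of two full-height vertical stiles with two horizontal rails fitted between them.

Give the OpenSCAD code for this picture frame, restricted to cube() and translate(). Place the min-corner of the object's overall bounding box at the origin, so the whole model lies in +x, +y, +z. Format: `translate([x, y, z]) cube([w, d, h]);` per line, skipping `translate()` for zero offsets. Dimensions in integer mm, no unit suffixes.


cube([83, 38, 323]);
translate([326, 0, 0]) cube([83, 38, 323]);
translate([83, 0, 0]) cube([243, 38, 83]);
translate([83, 0, 240]) cube([243, 38, 83]);


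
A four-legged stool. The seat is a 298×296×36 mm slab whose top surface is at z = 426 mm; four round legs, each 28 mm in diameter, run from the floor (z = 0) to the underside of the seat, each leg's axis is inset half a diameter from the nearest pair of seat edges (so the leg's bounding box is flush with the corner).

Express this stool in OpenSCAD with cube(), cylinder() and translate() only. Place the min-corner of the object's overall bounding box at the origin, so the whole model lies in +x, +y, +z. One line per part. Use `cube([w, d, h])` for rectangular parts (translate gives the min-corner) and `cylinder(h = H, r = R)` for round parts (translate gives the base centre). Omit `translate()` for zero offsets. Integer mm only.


translate([0, 0, 390]) cube([298, 296, 36]);
translate([14, 14, 0]) cylinder(h = 390, r = 14);
translate([284, 14, 0]) cylinder(h = 390, r = 14);
translate([14, 282, 0]) cylinder(h = 390, r = 14);
translate([284, 282, 0]) cylinder(h = 390, r = 14);


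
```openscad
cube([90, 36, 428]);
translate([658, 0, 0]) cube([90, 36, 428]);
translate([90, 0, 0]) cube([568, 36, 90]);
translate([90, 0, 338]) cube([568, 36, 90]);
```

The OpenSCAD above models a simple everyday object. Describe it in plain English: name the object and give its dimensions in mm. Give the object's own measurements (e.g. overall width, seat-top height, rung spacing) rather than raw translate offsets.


A rectangular picture frame lying in the x–z plane (depth along y). The opening is 568 mm wide (x) by 248 mm tall (z), surrounded by a border 90 mm wide on all four sides. The frame is 36 mm deep and is made of two full-height vertical stiles with two horizontal rails fitted between them.


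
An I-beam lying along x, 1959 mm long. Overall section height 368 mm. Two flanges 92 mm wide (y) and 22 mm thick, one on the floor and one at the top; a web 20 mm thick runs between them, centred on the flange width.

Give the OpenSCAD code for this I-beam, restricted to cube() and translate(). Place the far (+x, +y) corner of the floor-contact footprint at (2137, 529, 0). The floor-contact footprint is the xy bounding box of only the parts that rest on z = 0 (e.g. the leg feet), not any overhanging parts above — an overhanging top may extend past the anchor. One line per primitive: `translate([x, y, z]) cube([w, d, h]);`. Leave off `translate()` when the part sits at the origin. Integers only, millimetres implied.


translate([178, 437, 0]) cube([1959, 92, 22]);
translate([178, 473, 22]) cube([1959, 20, 324]);
translate([178, 437, 346]) cube([1959, 92, 22]);


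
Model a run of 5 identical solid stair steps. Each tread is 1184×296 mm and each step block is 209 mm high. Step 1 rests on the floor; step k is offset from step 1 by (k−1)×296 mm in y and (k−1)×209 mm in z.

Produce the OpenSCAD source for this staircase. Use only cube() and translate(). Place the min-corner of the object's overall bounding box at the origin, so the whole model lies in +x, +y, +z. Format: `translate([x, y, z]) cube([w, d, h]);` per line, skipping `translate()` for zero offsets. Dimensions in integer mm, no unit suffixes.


cube([1184, 296, 209]);
translate([0, 296, 209]) cube([1184, 296, 209]);
translate([0, 592, 418]) cube([1184, 296, 209]);
translate([0, 888, 627]) cube([1184, 296, 209]);
translate([0, 1184, 836]) cube([1184, 296, 209]);


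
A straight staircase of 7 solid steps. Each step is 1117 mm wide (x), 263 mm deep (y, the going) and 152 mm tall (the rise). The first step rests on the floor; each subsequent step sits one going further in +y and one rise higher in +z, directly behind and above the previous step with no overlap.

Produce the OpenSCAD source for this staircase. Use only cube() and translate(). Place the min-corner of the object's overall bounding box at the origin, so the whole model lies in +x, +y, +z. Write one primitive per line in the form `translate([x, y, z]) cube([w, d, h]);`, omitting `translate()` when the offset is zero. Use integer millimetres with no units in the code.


cube([1117, 263, 152]);
translate([0, 263, 152]) cube([1117, 263, 152]);
translate([0, 526, 304]) cube([1117, 263, 152]);
translate([0, 789, 456]) cube([1117, 263, 152]);
translate([0, 1052, 608]) cube([1117, 263, 152]);
translate([0, 1315, 760]) cube([1117, 263, 152]);
translate([0, 1578, 912]) cube([1117, 263, 152]);


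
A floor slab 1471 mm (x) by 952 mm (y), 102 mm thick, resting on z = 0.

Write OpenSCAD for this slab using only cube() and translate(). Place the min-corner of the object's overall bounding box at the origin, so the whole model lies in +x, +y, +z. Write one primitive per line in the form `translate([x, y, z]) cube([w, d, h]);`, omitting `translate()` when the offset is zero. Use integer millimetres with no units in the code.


cube([1471, 952, 102]);


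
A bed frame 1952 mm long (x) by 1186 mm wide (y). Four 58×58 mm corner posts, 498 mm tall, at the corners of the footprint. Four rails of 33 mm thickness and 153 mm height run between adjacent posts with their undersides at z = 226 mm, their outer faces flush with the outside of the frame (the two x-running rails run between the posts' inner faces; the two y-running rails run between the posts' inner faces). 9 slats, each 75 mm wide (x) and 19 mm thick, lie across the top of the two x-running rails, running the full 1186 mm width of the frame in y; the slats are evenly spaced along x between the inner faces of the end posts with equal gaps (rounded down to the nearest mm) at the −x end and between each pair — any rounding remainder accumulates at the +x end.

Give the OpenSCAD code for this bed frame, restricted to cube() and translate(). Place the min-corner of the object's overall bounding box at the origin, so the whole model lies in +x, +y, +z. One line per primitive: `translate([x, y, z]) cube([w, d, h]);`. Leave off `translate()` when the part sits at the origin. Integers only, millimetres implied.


cube([58, 58, 498]);
translate([0, 1128, 0]) cube([58, 58, 498]);
translate([1894, 0, 0]) cube([58, 58, 498]);
translate([1894, 1128, 0]) cube([58, 58, 498]);
translate([58, 0, 226]) cube([1836, 33, 153]);
translate([58, 1153, 226]) cube([1836, 33, 153]);
translate([0, 58, 226]) cube([33, 1070, 153]);
translate([1919, 58, 226]) cube([33, 1070, 153]);
translate([174, 0, 379]) cube([75, 1186, 19]);
translate([365, 0, 379]) cube([75, 1186, 19]);
translate([556, 0, 379]) cube([75, 1186, 19]);
translate([747, 0, 379]) cube([75, 1186, 19]);
translate([938, 0, 379]) cube([75, 1186, 19]);
translate([1129, 0, 379]) cube([75, 1186, 19]);
translate([1320, 0, 379]) cube([75, 1186, 19]);
translate([1511, 0, 379]) cube([75, 1186, 19]);
translate([1702, 0, 379]) cube([75, 1186, 19]);


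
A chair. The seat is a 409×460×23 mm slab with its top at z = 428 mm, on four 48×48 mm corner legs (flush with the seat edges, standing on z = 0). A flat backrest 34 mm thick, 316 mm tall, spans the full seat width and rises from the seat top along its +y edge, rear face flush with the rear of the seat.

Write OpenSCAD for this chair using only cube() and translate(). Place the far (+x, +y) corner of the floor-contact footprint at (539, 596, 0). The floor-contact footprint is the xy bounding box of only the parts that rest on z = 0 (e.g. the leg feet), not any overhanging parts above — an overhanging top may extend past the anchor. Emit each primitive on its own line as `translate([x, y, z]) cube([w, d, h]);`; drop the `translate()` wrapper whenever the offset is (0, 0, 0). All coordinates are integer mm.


translate([130, 136, 405]) cube([409, 460, 23]);
translate([130, 136, 0]) cube([48, 48, 405]);
translate([491, 136, 0]) cube([48, 48, 405]);
translate([130, 548, 0]) cube([48, 48, 405]);
translate([491, 548, 0]) cube([48, 48, 405]);
translate([130, 562, 428]) cube([409, 34, 316]);


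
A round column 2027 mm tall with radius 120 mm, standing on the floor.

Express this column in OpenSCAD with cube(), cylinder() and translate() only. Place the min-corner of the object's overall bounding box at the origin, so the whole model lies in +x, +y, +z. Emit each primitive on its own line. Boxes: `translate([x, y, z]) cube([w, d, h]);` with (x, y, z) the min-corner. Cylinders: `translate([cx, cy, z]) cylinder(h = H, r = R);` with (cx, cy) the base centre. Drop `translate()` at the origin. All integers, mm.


translate([120, 120, 0]) cylinder(h = 2027, r = 120);
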